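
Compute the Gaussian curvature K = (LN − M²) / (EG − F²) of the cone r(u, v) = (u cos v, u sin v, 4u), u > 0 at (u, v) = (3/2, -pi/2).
K = 0

Coefficients of the first fundamental form: E = 17, F = 0, G = u^2.
Coefficients of the second fundamental form: L = 0, M = 0, N = 4*sqrt(17)*u^2/(17*Abs(u)).
Assemble K = (LN − M²)/(EG − F²) = 0. At (u, v) = (3/2, -pi/2): K = 0.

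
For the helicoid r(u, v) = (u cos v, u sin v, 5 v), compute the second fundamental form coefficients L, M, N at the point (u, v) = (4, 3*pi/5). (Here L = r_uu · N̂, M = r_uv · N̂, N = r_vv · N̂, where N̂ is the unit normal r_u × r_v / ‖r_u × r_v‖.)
L = 0;  M = -5*sqrt(41)/41;  N = 0

Compute the unit normal N̂(u, v) = (5*sin(v)/sqrt(u^2 + 25), -5*cos(v)/sqrt(u^2 + 25), u/sqrt(u^2 + 25)), and the second partials r_uu, r_uv, r_vv. Take dot products:
  L(u, v) = r_uu · N̂ = 0,
  M(u, v) = r_uv · N̂ = -5/sqrt(u^2 + 25),
  N(u, v) = r_vv · N̂ = 0.
Evaluating at (u, v) = (4, 3*pi/5):
  L = 0, M = -5*sqrt(41)/41, N = 0.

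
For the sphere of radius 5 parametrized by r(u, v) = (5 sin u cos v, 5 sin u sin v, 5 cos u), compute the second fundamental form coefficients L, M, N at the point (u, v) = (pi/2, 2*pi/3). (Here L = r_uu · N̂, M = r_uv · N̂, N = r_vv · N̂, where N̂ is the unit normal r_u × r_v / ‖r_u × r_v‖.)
L = -5;  M = 0;  N = -5

Compute the unit normal N̂(u, v) = (sin(u)^2*cos(v)/Abs(sin(u)), sin(u)^2*sin(v)/Abs(sin(u)), sin(2*u)/(2*Abs(sin(u)))), and the second partials r_uu, r_uv, r_vv. Take dot products:
  L(u, v) = r_uu · N̂ = -5*sin(u)/Abs(sin(u)),
  M(u, v) = r_uv · N̂ = 0,
  N(u, v) = r_vv · N̂ = -5*sin(u)^3/Abs(sin(u)).
Evaluating at (u, v) = (pi/2, 2*pi/3):
  L = -5, M = 0, N = -5.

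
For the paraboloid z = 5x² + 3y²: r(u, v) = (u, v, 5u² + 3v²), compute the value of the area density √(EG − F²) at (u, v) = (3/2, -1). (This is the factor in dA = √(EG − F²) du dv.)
√(EG − F²)|_{(3/2, -1)} = sqrt(262)

E = 100*u^2 + 1, F = 60*u*v, G = 36*v^2 + 1, so EG − F² = 100*u^2 + 36*v^2 + 1. Taking the positive square root: √(EG − F²) = sqrt(100*u^2 + 36*v^2 + 1). At (u, v) = (3/2, -1): sqrt(262).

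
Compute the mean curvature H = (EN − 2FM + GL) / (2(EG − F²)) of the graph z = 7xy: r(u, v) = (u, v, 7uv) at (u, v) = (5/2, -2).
H = 13720*sqrt(2013)/4052169

With E = 49*v^2 + 1, F = 49*u*v, G = 49*u^2 + 1, L = 0, M = 7/sqrt(49*u^2 + 49*v^2 + 1), N = 0, assemble
  H = (EN − 2FM + GL) / (2(EG − F²)) = -343*u*v/(49*u^2 + 49*v^2 + 1)^(3/2).
At (u, v) = (5/2, -2): H = 13720*sqrt(2013)/4052169.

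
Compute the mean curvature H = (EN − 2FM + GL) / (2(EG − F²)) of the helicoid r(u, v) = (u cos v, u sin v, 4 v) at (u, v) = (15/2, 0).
H = 0

With E = 1, F = 0, G = u^2 + 16, L = 0, M = -4/sqrt(u^2 + 16), N = 0, assemble
  H = (EN − 2FM + GL) / (2(EG − F²)) = 0.
At (u, v) = (15/2, 0): H = 0.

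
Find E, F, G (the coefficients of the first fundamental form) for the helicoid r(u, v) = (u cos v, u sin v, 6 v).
E = 1;  F = 0;  G = u^2 + 36

Compute partials: r_u = (cos(v), sin(v), 0), r_v = (-u*sin(v), u*cos(v), 6). Then
  E = r_u · r_u = 1,
  F = r_u · r_v = 0,
  G = r_v · r_v = u^2 + 36.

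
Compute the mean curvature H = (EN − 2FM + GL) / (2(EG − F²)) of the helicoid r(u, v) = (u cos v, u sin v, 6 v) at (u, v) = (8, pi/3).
H = 0

With E = 1, F = 0, G = u^2 + 36, L = 0, M = -6/sqrt(u^2 + 36), N = 0, assemble
  H = (EN − 2FM + GL) / (2(EG − F²)) = 0.
At (u, v) = (8, pi/3): H = 0.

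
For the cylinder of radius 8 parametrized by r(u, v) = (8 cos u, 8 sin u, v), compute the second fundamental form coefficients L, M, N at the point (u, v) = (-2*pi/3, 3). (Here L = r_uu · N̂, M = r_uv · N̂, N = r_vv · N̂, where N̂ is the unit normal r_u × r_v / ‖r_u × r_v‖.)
L = -8;  M = 0;  N = 0

Compute the unit normal N̂(u, v) = (cos(u), sin(u), 0), and the second partials r_uu, r_uv, r_vv. Take dot products:
  L(u, v) = r_uu · N̂ = -8,
  M(u, v) = r_uv · N̂ = 0,
  N(u, v) = r_vv · N̂ = 0.
Evaluating at (u, v) = (-2*pi/3, 3):
  L = -8, M = 0, N = 0.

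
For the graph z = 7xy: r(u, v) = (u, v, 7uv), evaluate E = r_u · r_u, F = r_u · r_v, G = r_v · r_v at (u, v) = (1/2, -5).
E = 1226;  F = -245/2;  G = 53/4

Partials: r_u = (1, 0, 7*v), r_v = (0, 1, 7*u). As functions of (u, v):
  E = r_u · r_u = 49*v^2 + 1,
  F = r_u · r_v = 49*u*v,
  G = r_v · r_v = 49*u^2 + 1.
Evaluating at (u, v) = (1/2, -5): E = 1226, F = -245/2, G = 53/4.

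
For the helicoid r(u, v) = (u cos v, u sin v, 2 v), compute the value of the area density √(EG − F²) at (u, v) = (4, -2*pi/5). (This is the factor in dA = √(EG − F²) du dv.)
√(EG − F²)|_{(4, -2*pi/5)} = 2*sqrt(5)

E = 1, F = 0, G = u^2 + 4, so EG − F² = u^2 + 4. Taking the positive square root: √(EG − F²) = sqrt(u^2 + 4). At (u, v) = (4, -2*pi/5): 2*sqrt(5).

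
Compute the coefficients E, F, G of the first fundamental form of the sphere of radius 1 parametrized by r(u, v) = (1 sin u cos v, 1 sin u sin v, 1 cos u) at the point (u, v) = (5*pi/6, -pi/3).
E = 1;  F = 0;  G = 1/4

Partials: r_u = (cos(u)*cos(v), sin(v)*cos(u), -sin(u)), r_v = (-sin(u)*sin(v), sin(u)*cos(v), 0). As functions of (u, v):
  E = r_u · r_u = 1,
  F = r_u · r_v = 0,
  G = r_v · r_v = sin(u)^2.
Evaluating at (u, v) = (5*pi/6, -pi/3): E = 1, F = 0, G = 1/4.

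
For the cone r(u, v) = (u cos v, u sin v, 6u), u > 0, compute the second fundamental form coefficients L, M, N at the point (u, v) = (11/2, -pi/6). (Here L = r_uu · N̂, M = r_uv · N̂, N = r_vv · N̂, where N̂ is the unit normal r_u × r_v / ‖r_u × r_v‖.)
L = 0;  M = 0;  N = 33*sqrt(37)/37

Compute the unit normal N̂(u, v) = (-6*sqrt(37)*u*cos(v)/(37*Abs(u)), -6*sqrt(37)*u*sin(v)/(37*Abs(u)), sqrt(37)*u/(37*Abs(u))), and the second partials r_uu, r_uv, r_vv. Take dot products:
  L(u, v) = r_uu · N̂ = 0,
  M(u, v) = r_uv · N̂ = 0,
  N(u, v) = r_vv · N̂ = 6*sqrt(37)*u^2/(37*Abs(u)).
Evaluating at (u, v) = (11/2, -pi/6):
  L = 0, M = 0, N = 33*sqrt(37)/37.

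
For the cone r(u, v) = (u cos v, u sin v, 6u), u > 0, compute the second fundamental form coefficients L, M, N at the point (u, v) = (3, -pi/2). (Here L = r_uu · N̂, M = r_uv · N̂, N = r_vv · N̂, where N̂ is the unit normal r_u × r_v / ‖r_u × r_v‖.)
L = 0;  M = 0;  N = 18*sqrt(37)/37

Compute the unit normal N̂(u, v) = (-6*sqrt(37)*u*cos(v)/(37*Abs(u)), -6*sqrt(37)*u*sin(v)/(37*Abs(u)), sqrt(37)*u/(37*Abs(u))), and the second partials r_uu, r_uv, r_vv. Take dot products:
  L(u, v) = r_uu · N̂ = 0,
  M(u, v) = r_uv · N̂ = 0,
  N(u, v) = r_vv · N̂ = 6*sqrt(37)*u^2/(37*Abs(u)).
Evaluating at (u, v) = (3, -pi/2):
  L = 0, M = 0, N = 18*sqrt(37)/37.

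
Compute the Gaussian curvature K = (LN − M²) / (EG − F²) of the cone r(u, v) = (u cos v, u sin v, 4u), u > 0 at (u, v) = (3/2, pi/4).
K = 0

Coefficients of the first fundamental form: E = 17, F = 0, G = u^2.
Coefficients of the second fundamental form: L = 0, M = 0, N = 4*sqrt(17)*u^2/(17*Abs(u)).
Assemble K = (LN − M²)/(EG − F²) = 0. At (u, v) = (3/2, pi/4): K = 0.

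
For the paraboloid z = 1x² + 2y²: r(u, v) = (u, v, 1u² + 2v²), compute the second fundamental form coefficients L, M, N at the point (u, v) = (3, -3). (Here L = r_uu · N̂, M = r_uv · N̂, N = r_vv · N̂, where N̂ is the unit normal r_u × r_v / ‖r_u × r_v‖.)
L = 2*sqrt(181)/181;  M = 0;  N = 4*sqrt(181)/181

Compute the unit normal N̂(u, v) = (-2*u/sqrt(4*u^2 + 16*v^2 + 1), -4*v/sqrt(4*u^2 + 16*v^2 + 1), 1/sqrt(4*u^2 + 16*v^2 + 1)), and the second partials r_uu, r_uv, r_vv. Take dot products:
  L(u, v) = r_uu · N̂ = 2/sqrt(4*u^2 + 16*v^2 + 1),
  M(u, v) = r_uv · N̂ = 0,
  N(u, v) = r_vv · N̂ = 4/sqrt(4*u^2 + 16*v^2 + 1).
Evaluating at (u, v) = (3, -3):
  L = 2*sqrt(181)/181, M = 0, N = 4*sqrt(181)/181.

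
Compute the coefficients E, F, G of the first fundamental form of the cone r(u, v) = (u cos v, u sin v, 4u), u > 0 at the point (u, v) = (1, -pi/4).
E = 17;  F = 0;  G = 1

Partials: r_u = (cos(v), sin(v), 4), r_v = (-u*sin(v), u*cos(v), 0). As functions of (u, v):
  E = r_u · r_u = 17,
  F = r_u · r_v = 0,
  G = r_v · r_v = u^2.
Evaluating at (u, v) = (1, -pi/4): E = 17, F = 0, G = 1.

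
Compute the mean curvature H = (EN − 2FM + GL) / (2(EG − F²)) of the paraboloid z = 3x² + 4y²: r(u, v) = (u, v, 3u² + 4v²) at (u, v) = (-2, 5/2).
H = 1783*sqrt(545)/297025

With E = 36*u^2 + 1, F = 48*u*v, G = 64*v^2 + 1, L = 6/sqrt(36*u^2 + 64*v^2 + 1), M = 0, N = 8/sqrt(36*u^2 + 64*v^2 + 1), assemble
  H = (EN − 2FM + GL) / (2(EG − F²)) = (144*u^2 + 192*v^2 + 7)/(36*u^2 + 64*v^2 + 1)^(3/2).
At (u, v) = (-2, 5/2): H = 1783*sqrt(545)/297025.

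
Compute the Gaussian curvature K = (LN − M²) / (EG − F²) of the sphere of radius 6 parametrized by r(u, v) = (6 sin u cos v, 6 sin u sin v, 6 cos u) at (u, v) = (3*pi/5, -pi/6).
K = 1/36

Coefficients of the first fundamental form: E = 36, F = 0, G = 36*sin(u)^2.
Coefficients of the second fundamental form: L = -6*sin(u)/Abs(sin(u)), M = 0, N = -6*sin(u)^3/Abs(sin(u)).
Assemble K = (LN − M²)/(EG − F²) = 1/36. At (u, v) = (3*pi/5, -pi/6): K = 1/36.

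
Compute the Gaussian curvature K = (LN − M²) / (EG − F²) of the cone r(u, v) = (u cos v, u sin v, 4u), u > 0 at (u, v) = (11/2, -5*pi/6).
K = 0

Coefficients of the first fundamental form: E = 17, F = 0, G = u^2.
Coefficients of the second fundamental form: L = 0, M = 0, N = 4*sqrt(17)*u^2/(17*Abs(u)).
Assemble K = (LN − M²)/(EG − F²) = 0. At (u, v) = (11/2, -5*pi/6): K = 0.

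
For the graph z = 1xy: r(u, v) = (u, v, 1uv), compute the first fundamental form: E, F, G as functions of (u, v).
E = v^2 + 1;  F = u*v;  G = u^2 + 1

Compute partials: r_u = (1, 0, v), r_v = (0, 1, u). Then
  E = r_u · r_u = v^2 + 1,
  F = r_u · r_v = u*v,
  G = r_v · r_v = u^2 + 1.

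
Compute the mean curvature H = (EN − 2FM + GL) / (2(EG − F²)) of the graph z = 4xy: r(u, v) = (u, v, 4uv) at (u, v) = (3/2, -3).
H = 288*sqrt(181)/32761

With E = 16*v^2 + 1, F = 16*u*v, G = 16*u^2 + 1, L = 0, M = 4/sqrt(16*u^2 + 16*v^2 + 1), N = 0, assemble
  H = (EN − 2FM + GL) / (2(EG − F²)) = -64*u*v/(16*u^2 + 16*v^2 + 1)^(3/2).
At (u, v) = (3/2, -3): H = 288*sqrt(181)/32761.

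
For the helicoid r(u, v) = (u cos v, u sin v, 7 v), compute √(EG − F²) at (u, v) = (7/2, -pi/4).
√(EG − F²)|_{(7/2, -pi/4)} = 7*sqrt(5)/2

E = 1, F = 0, G = u^2 + 49; EG − F² = u^2 + 49; √(EG − F²) = sqrt(u^2 + 49). At the given point: 7*sqrt(5)/2.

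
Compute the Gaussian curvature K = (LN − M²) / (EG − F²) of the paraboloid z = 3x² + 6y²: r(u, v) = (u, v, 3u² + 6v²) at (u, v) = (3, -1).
K = 72/219961

Coefficients of the first fundamental form: E = 36*u^2 + 1, F = 72*u*v, G = 144*v^2 + 1.
Coefficients of the second fundamental form: L = 6/sqrt(36*u^2 + 144*v^2 + 1), M = 0, N = 12/sqrt(36*u^2 + 144*v^2 + 1).
Assemble K = (LN − M²)/(EG − F²) = 72/(1296*u^4 + 10368*u^2*v^2 + 72*u^2 + 20736*v^4 + 288*v^2 + 1). At (u, v) = (3, -1): K = 72/219961.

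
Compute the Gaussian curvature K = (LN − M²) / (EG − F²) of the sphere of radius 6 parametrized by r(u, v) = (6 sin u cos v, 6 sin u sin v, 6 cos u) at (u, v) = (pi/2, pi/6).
K = 1/36

Coefficients of the first fundamental form: E = 36, F = 0, G = 36*sin(u)^2.
Coefficients of the second fundamental form: L = -6*sin(u)/Abs(sin(u)), M = 0, N = -6*sin(u)^3/Abs(sin(u)).
Assemble K = (LN − M²)/(EG − F²) = 1/36. At (u, v) = (pi/2, pi/6): K = 1/36.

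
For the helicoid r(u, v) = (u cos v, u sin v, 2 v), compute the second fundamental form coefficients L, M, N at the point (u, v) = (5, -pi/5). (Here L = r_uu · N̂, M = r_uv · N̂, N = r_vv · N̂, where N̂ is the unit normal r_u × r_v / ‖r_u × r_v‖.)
L = 0;  M = -2*sqrt(29)/29;  N = 0

Compute the unit normal N̂(u, v) = (2*sin(v)/sqrt(u^2 + 4), -2*cos(v)/sqrt(u^2 + 4), u/sqrt(u^2 + 4)), and the second partials r_uu, r_uv, r_vv. Take dot products:
  L(u, v) = r_uu · N̂ = 0,
  M(u, v) = r_uv · N̂ = -2/sqrt(u^2 + 4),
  N(u, v) = r_vv · N̂ = 0.
Evaluating at (u, v) = (5, -pi/5):
  L = 0, M = -2*sqrt(29)/29, N = 0.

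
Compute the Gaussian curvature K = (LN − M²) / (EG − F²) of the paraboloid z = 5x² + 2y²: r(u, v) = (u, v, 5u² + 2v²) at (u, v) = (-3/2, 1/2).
K = 2/2645

Coefficients of the first fundamental form: E = 100*u^2 + 1, F = 40*u*v, G = 16*v^2 + 1.
Coefficients of the second fundamental form: L = 10/sqrt(100*u^2 + 16*v^2 + 1), M = 0, N = 4/sqrt(100*u^2 + 16*v^2 + 1).
Assemble K = (LN − M²)/(EG − F²) = 40/(10000*u^4 + 3200*u^2*v^2 + 200*u^2 + 256*v^4 + 32*v^2 + 1). At (u, v) = (-3/2, 1/2): K = 2/2645.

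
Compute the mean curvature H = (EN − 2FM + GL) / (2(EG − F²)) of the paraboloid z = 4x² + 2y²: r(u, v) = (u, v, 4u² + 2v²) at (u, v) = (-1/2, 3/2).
H = 182*sqrt(53)/2809

With E = 64*u^2 + 1, F = 32*u*v, G = 16*v^2 + 1, L = 8/sqrt(64*u^2 + 16*v^2 + 1), M = 0, N = 4/sqrt(64*u^2 + 16*v^2 + 1), assemble
  H = (EN − 2FM + GL) / (2(EG − F²)) = 2*(64*u^2 + 32*v^2 + 3)/(64*u^2 + 16*v^2 + 1)^(3/2).
At (u, v) = (-1/2, 3/2): H = 182*sqrt(53)/2809.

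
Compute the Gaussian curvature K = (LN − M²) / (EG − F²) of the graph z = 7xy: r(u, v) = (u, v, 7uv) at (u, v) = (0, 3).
K = -49/195364

Coefficients of the first fundamental form: E = 49*v^2 + 1, F = 49*u*v, G = 49*u^2 + 1.
Coefficients of the second fundamental form: L = 0, M = 7/sqrt(49*u^2 + 49*v^2 + 1), N = 0.
Assemble K = (LN − M²)/(EG − F²) = -49/(2401*u^4 + 4802*u^2*v^2 + 98*u^2 + 2401*v^4 + 98*v^2 + 1). At (u, v) = (0, 3): K = -49/195364.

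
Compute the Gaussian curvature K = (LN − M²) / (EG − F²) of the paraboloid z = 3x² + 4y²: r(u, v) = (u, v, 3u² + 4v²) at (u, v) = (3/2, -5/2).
K = 12/58081

Coefficients of the first fundamental form: E = 36*u^2 + 1, F = 48*u*v, G = 64*v^2 + 1.
Coefficients of the second fundamental form: L = 6/sqrt(36*u^2 + 64*v^2 + 1), M = 0, N = 8/sqrt(36*u^2 + 64*v^2 + 1).
Assemble K = (LN − M²)/(EG − F²) = 48/(1296*u^4 + 4608*u^2*v^2 + 72*u^2 + 4096*v^4 + 128*v^2 + 1). At (u, v) = (3/2, -5/2): K = 12/58081.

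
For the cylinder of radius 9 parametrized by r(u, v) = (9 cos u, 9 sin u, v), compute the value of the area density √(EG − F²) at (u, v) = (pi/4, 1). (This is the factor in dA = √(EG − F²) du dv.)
√(EG − F²)|_{(pi/4, 1)} = 9

E = 81, F = 0, G = 1, so EG − F² = 81. Taking the positive square root: √(EG − F²) = 9. At (u, v) = (pi/4, 1): 9.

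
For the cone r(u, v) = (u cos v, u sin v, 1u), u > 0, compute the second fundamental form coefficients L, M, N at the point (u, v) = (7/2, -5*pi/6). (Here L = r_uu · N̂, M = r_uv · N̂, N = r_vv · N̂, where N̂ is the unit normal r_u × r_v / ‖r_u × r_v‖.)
L = 0;  M = 0;  N = 7*sqrt(2)/4

Compute the unit normal N̂(u, v) = (-sqrt(2)*u*cos(v)/(2*Abs(u)), -sqrt(2)*u*sin(v)/(2*Abs(u)), sqrt(2)*u/(2*Abs(u))), and the second partials r_uu, r_uv, r_vv. Take dot products:
  L(u, v) = r_uu · N̂ = 0,
  M(u, v) = r_uv · N̂ = 0,
  N(u, v) = r_vv · N̂ = sqrt(2)*u^2/(2*Abs(u)).
Evaluating at (u, v) = (7/2, -5*pi/6):
  L = 0, M = 0, N = 7*sqrt(2)/4.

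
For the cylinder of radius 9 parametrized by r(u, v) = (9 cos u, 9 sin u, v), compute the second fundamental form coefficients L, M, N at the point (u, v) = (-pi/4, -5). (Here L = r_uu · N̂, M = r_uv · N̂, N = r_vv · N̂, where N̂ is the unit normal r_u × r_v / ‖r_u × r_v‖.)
L = -9;  M = 0;  N = 0

Compute the unit normal N̂(u, v) = (cos(u), sin(u), 0), and the second partials r_uu, r_uv, r_vv. Take dot products:
  L(u, v) = r_uu · N̂ = -9,
  M(u, v) = r_uv · N̂ = 0,
  N(u, v) = r_vv · N̂ = 0.
Evaluating at (u, v) = (-pi/4, -5):
  L = -9, M = 0, N = 0.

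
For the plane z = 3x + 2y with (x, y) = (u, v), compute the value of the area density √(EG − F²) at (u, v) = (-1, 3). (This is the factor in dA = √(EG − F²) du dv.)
√(EG − F²)|_{(-1, 3)} = sqrt(14)

E = 10, F = 6, G = 5, so EG − F² = 14. Taking the positive square root: √(EG − F²) = sqrt(14). At (u, v) = (-1, 3): sqrt(14).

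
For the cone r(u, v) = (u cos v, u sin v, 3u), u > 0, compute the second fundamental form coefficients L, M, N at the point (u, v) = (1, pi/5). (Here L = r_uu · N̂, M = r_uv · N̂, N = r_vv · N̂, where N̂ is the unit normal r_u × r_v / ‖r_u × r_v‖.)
L = 0;  M = 0;  N = 3*sqrt(10)/10

Compute the unit normal N̂(u, v) = (-3*sqrt(10)*u*cos(v)/(10*Abs(u)), -3*sqrt(10)*u*sin(v)/(10*Abs(u)), sqrt(10)*u/(10*Abs(u))), and the second partials r_uu, r_uv, r_vv. Take dot products:
  L(u, v) = r_uu · N̂ = 0,
  M(u, v) = r_uv · N̂ = 0,
  N(u, v) = r_vv · N̂ = 3*sqrt(10)*u^2/(10*Abs(u)).
Evaluating at (u, v) = (1, pi/5):
  L = 0, M = 0, N = 3*sqrt(10)/10.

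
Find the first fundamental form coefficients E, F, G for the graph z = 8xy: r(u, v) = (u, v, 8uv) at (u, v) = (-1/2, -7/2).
E = 785;  F = 112;  G = 17

Partials: r_u = (1, 0, 8*v), r_v = (0, 1, 8*u). As functions of (u, v):
  E = r_u · r_u = 64*v^2 + 1,
  F = r_u · r_v = 64*u*v,
  G = r_v · r_v = 64*u^2 + 1.
Evaluating at (u, v) = (-1/2, -7/2): E = 785, F = 112, G = 17.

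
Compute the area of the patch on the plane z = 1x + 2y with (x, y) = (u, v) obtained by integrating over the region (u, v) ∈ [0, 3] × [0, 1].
Area = 3*sqrt(6)

Area = ∫∫ √(EG − F²) du dv with √(EG − F²) = sqrt(6). Integrating over [0, 3] × [0, 1] gives 3*sqrt(6).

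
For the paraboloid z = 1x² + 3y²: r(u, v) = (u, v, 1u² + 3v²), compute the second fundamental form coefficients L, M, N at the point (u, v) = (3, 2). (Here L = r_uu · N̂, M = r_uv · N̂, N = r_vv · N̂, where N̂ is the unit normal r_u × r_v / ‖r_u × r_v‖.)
L = 2*sqrt(181)/181;  M = 0;  N = 6*sqrt(181)/181

Compute the unit normal N̂(u, v) = (-2*u/sqrt(4*u^2 + 36*v^2 + 1), -6*v/sqrt(4*u^2 + 36*v^2 + 1), 1/sqrt(4*u^2 + 36*v^2 + 1)), and the second partials r_uu, r_uv, r_vv. Take dot products:
  L(u, v) = r_uu · N̂ = 2/sqrt(4*u^2 + 36*v^2 + 1),
  M(u, v) = r_uv · N̂ = 0,
  N(u, v) = r_vv · N̂ = 6/sqrt(4*u^2 + 36*v^2 + 1).
Evaluating at (u, v) = (3, 2):
  L = 2*sqrt(181)/181, M = 0, N = 6*sqrt(181)/181.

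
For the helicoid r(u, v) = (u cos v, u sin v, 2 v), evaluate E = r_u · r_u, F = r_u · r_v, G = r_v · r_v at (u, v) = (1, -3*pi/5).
E = 1;  F = 0;  G = 5

Partials: r_u = (cos(v), sin(v), 0), r_v = (-u*sin(v), u*cos(v), 2). As functions of (u, v):
  E = r_u · r_u = 1,
  F = r_u · r_v = 0,
  G = r_v · r_v = u^2 + 4.
Evaluating at (u, v) = (1, -3*pi/5): E = 1, F = 0, G = 5.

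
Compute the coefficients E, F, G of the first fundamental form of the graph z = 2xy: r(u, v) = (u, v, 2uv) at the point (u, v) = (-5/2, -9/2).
E = 82;  F = 45;  G = 26

Partials: r_u = (1, 0, 2*v), r_v = (0, 1, 2*u). As functions of (u, v):
  E = r_u · r_u = 4*v^2 + 1,
  F = r_u · r_v = 4*u*v,
  G = r_v · r_v = 4*u^2 + 1.
Evaluating at (u, v) = (-5/2, -9/2): E = 82, F = 45, G = 26.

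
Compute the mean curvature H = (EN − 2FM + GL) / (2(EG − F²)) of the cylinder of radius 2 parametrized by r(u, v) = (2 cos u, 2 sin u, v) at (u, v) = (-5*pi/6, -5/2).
H = -1/4

With E = 4, F = 0, G = 1, L = -2, M = 0, N = 0, assemble
  H = (EN − 2FM + GL) / (2(EG − F²)) = -1/4.
At (u, v) = (-5*pi/6, -5/2): H = -1/4.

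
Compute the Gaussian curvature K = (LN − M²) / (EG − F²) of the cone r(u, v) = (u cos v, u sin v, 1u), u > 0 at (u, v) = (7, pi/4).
K = 0

Coefficients of the first fundamental form: E = 2, F = 0, G = u^2.
Coefficients of the second fundamental form: L = 0, M = 0, N = sqrt(2)*u^2/(2*Abs(u)).
Assemble K = (LN − M²)/(EG − F²) = 0. At (u, v) = (7, pi/4): K = 0.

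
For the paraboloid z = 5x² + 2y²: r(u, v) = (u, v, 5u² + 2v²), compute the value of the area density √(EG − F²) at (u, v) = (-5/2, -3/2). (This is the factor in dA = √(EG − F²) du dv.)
√(EG − F²)|_{(-5/2, -3/2)} = sqrt(662)

E = 100*u^2 + 1, F = 40*u*v, G = 16*v^2 + 1, so EG − F² = 100*u^2 + 16*v^2 + 1. Taking the positive square root: √(EG − F²) = sqrt(100*u^2 + 16*v^2 + 1). At (u, v) = (-5/2, -3/2): sqrt(662).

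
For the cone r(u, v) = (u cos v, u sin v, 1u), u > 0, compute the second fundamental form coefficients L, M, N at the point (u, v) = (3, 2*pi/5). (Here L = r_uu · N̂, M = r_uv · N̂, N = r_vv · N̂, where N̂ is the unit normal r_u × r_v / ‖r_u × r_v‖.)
L = 0;  M = 0;  N = 3*sqrt(2)/2

Compute the unit normal N̂(u, v) = (-sqrt(2)*u*cos(v)/(2*Abs(u)), -sqrt(2)*u*sin(v)/(2*Abs(u)), sqrt(2)*u/(2*Abs(u))), and the second partials r_uu, r_uv, r_vv. Take dot products:
  L(u, v) = r_uu · N̂ = 0,
  M(u, v) = r_uv · N̂ = 0,
  N(u, v) = r_vv · N̂ = sqrt(2)*u^2/(2*Abs(u)).
Evaluating at (u, v) = (3, 2*pi/5):
  L = 0, M = 0, N = 3*sqrt(2)/2.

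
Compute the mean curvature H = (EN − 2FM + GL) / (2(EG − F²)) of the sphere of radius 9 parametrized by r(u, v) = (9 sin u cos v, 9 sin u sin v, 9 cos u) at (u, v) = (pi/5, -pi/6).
H = -1/9

With E = 81, F = 0, G = 81*sin(u)^2, L = -9*sin(u)/Abs(sin(u)), M = 0, N = -9*sin(u)^3/Abs(sin(u)), assemble
  H = (EN − 2FM + GL) / (2(EG − F²)) = -sin(u)/(9*Abs(sin(u))).
At (u, v) = (pi/5, -pi/6): H = -1/9.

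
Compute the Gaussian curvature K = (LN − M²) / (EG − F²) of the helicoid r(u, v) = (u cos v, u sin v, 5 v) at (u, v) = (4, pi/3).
K = -25/1681

Coefficients of the first fundamental form: E = 1, F = 0, G = u^2 + 25.
Coefficients of the second fundamental form: L = 0, M = -5/sqrt(u^2 + 25), N = 0.
Assemble K = (LN − M²)/(EG − F²) = -25/(u^2 + 25)^2. At (u, v) = (4, pi/3): K = -25/1681.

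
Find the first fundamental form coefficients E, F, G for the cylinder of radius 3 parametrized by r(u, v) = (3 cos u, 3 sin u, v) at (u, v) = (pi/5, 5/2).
E = 9;  F = 0;  G = 1

Partials: r_u = (-3*sin(u), 3*cos(u), 0), r_v = (0, 0, 1). As functions of (u, v):
  E = r_u · r_u = 9,
  F = r_u · r_v = 0,
  G = r_v · r_v = 1.
Evaluating at (u, v) = (pi/5, 5/2): E = 9, F = 0, G = 1.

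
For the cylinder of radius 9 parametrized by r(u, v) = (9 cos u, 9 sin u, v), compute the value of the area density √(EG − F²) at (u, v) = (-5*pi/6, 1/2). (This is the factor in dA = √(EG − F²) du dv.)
√(EG − F²)|_{(-5*pi/6, 1/2)} = 9

E = 81, F = 0, G = 1, so EG − F² = 81. Taking the positive square root: √(EG − F²) = 9. At (u, v) = (-5*pi/6, 1/2): 9.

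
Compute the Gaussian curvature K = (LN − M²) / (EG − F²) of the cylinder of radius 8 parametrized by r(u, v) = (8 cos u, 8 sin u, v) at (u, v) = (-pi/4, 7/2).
K = 0

Coefficients of the first fundamental form: E = 64, F = 0, G = 1.
Coefficients of the second fundamental form: L = -8, M = 0, N = 0.
Assemble K = (LN − M²)/(EG − F²) = 0. At (u, v) = (-pi/4, 7/2): K = 0.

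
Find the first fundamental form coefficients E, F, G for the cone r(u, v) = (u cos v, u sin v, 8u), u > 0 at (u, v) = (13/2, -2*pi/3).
E = 65;  F = 0;  G = 169/4

Partials: r_u = (cos(v), sin(v), 8), r_v = (-u*sin(v), u*cos(v), 0). As functions of (u, v):
  E = r_u · r_u = 65,
  F = r_u · r_v = 0,
  G = r_v · r_v = u^2.
Evaluating at (u, v) = (13/2, -2*pi/3): E = 65, F = 0, G = 169/4.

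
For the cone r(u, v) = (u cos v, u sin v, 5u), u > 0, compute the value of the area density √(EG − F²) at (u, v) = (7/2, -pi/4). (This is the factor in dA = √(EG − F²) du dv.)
√(EG − F²)|_{(7/2, -pi/4)} = 7*sqrt(26)/2

E = 26, F = 0, G = u^2, so EG − F² = 26*u^2. Taking the positive square root: √(EG − F²) = sqrt(26)*Abs(u). At (u, v) = (7/2, -pi/4): 7*sqrt(26)/2.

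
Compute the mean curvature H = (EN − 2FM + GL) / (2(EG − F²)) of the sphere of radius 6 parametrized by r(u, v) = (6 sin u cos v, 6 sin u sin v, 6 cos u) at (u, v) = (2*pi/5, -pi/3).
H = -1/6

With E = 36, F = 0, G = 36*sin(u)^2, L = -6*sin(u)/Abs(sin(u)), M = 0, N = -6*sin(u)^3/Abs(sin(u)), assemble
  H = (EN − 2FM + GL) / (2(EG − F²)) = -sin(u)/(6*Abs(sin(u))).
At (u, v) = (2*pi/5, -pi/3): H = -1/6.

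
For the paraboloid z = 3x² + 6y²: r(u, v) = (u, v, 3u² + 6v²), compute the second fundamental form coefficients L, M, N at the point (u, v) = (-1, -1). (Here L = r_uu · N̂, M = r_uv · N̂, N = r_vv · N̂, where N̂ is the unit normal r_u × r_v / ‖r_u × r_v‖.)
L = 6*sqrt(181)/181;  M = 0;  N = 12*sqrt(181)/181

Compute the unit normal N̂(u, v) = (-6*u/sqrt(36*u^2 + 144*v^2 + 1), -12*v/sqrt(36*u^2 + 144*v^2 + 1), 1/sqrt(36*u^2 + 144*v^2 + 1)), and the second partials r_uu, r_uv, r_vv. Take dot products:
  L(u, v) = r_uu · N̂ = 6/sqrt(36*u^2 + 144*v^2 + 1),
  M(u, v) = r_uv · N̂ = 0,
  N(u, v) = r_vv · N̂ = 12/sqrt(36*u^2 + 144*v^2 + 1).
Evaluating at (u, v) = (-1, -1):
  L = 6*sqrt(181)/181, M = 0, N = 12*sqrt(181)/181.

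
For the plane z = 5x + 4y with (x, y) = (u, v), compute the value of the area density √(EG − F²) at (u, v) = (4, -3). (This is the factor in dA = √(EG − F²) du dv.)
√(EG − F²)|_{(4, -3)} = sqrt(42)

E = 26, F = 20, G = 17, so EG − F² = 42. Taking the positive square root: √(EG − F²) = sqrt(42). At (u, v) = (4, -3): sqrt(42).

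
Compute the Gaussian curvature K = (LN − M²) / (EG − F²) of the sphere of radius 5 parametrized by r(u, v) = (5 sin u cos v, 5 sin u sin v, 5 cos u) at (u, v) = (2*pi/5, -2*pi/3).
K = 1/25

Coefficients of the first fundamental form: E = 25, F = 0, G = 25*sin(u)^2.
Coefficients of the second fundamental form: L = -5*sin(u)/Abs(sin(u)), M = 0, N = -5*sin(u)^3/Abs(sin(u)).
Assemble K = (LN − M²)/(EG − F²) = 1/25. At (u, v) = (2*pi/5, -2*pi/3): K = 1/25.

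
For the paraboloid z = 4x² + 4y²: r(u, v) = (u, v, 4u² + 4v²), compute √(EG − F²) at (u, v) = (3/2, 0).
√(EG − F²)|_{(3/2, 0)} = sqrt(145)

E = 64*u^2 + 1, F = 64*u*v, G = 64*v^2 + 1; EG − F² = 64*u^2 + 64*v^2 + 1; √(EG − F²) = sqrt(64*u^2 + 64*v^2 + 1). At the given point: sqrt(145).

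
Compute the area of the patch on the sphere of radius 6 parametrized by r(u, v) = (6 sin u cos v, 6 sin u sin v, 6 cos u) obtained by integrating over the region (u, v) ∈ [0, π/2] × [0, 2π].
Area = 72*pi

Area = ∫∫ √(EG − F²) du dv with √(EG − F²) = 36*Abs(sin(u)). Integrating over [0, π/2] × [0, 2π] gives 72*pi.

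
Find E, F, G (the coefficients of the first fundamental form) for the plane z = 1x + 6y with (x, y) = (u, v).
E = 2;  F = 6;  G = 37

Compute partials: r_u = (1, 0, 1), r_v = (0, 1, 6). Then
  E = r_u · r_u = 2,
  F = r_u · r_v = 6,
  G = r_v · r_v = 37.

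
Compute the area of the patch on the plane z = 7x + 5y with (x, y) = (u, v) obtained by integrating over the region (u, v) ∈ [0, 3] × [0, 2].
Area = 30*sqrt(3)

Area = ∫∫ √(EG − F²) du dv with √(EG − F²) = 5*sqrt(3). Integrating over [0, 3] × [0, 2] gives 30*sqrt(3).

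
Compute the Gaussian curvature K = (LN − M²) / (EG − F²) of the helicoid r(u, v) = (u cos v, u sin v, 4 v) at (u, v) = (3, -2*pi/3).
K = -16/625

Coefficients of the first fundamental form: E = 1, F = 0, G = u^2 + 16.
Coefficients of the second fundamental form: L = 0, M = -4/sqrt(u^2 + 16), N = 0.
Assemble K = (LN − M²)/(EG − F²) = -16/(u^2 + 16)^2. At (u, v) = (3, -2*pi/3): K = -16/625.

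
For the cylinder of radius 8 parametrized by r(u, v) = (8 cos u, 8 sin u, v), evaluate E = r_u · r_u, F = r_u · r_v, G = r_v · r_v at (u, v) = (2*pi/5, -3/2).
E = 64;  F = 0;  G = 1

Partials: r_u = (-8*sin(u), 8*cos(u), 0), r_v = (0, 0, 1). As functions of (u, v):
  E = r_u · r_u = 64,
  F = r_u · r_v = 0,
  G = r_v · r_v = 1.
Evaluating at (u, v) = (2*pi/5, -3/2): E = 64, F = 0, G = 1.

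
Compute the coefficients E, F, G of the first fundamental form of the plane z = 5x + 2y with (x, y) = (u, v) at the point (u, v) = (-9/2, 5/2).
E = 26;  F = 10;  G = 5

Partials: r_u = (1, 0, 5), r_v = (0, 1, 2). As functions of (u, v):
  E = r_u · r_u = 26,
  F = r_u · r_v = 10,
  G = r_v · r_v = 5.
Evaluating at (u, v) = (-9/2, 5/2): E = 26, F = 10, G = 5.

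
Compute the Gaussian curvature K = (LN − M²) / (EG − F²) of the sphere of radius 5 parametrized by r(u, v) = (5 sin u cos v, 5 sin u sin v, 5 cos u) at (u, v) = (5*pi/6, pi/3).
K = 1/25

Coefficients of the first fundamental form: E = 25, F = 0, G = 25*sin(u)^2.
Coefficients of the second fundamental form: L = -5*sin(u)/Abs(sin(u)), M = 0, N = -5*sin(u)^3/Abs(sin(u)).
Assemble K = (LN − M²)/(EG − F²) = 1/25. At (u, v) = (5*pi/6, pi/3): K = 1/25.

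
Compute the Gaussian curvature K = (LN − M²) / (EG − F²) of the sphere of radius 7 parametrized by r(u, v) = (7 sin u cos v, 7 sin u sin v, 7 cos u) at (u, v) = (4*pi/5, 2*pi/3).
K = 1/49

Coefficients of the first fundamental form: E = 49, F = 0, G = 49*sin(u)^2.
Coefficients of the second fundamental form: L = -7*sin(u)/Abs(sin(u)), M = 0, N = -7*sin(u)^3/Abs(sin(u)).
Assemble K = (LN − M²)/(EG − F²) = 1/49. At (u, v) = (4*pi/5, 2*pi/3): K = 1/49.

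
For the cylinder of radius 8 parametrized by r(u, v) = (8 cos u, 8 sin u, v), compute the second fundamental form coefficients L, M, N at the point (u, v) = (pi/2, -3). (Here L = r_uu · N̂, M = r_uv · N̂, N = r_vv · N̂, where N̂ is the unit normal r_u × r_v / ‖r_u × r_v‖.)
L = -8;  M = 0;  N = 0

Compute the unit normal N̂(u, v) = (cos(u), sin(u), 0), and the second partials r_uu, r_uv, r_vv. Take dot products:
  L(u, v) = r_uu · N̂ = -8,
  M(u, v) = r_uv · N̂ = 0,
  N(u, v) = r_vv · N̂ = 0.
Evaluating at (u, v) = (pi/2, -3):
  L = -8, M = 0, N = 0.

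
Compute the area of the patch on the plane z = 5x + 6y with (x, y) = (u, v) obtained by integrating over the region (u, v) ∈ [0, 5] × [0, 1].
Area = 5*sqrt(62)

Area = ∫∫ √(EG − F²) du dv with √(EG − F²) = sqrt(62). Integrating over [0, 5] × [0, 1] gives 5*sqrt(62).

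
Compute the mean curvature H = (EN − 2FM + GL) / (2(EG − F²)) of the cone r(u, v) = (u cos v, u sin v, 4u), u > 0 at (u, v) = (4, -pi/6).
H = sqrt(17)/34

With E = 17, F = 0, G = u^2, L = 0, M = 0, N = 4*sqrt(17)*u^2/(17*Abs(u)), assemble
  H = (EN − 2FM + GL) / (2(EG − F²)) = 2*sqrt(17)/(17*Abs(u)).
At (u, v) = (4, -pi/6): H = sqrt(17)/34.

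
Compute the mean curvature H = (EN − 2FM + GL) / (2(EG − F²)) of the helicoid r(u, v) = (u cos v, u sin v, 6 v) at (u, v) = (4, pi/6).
H = 0

With E = 1, F = 0, G = u^2 + 36, L = 0, M = -6/sqrt(u^2 + 36), N = 0, assemble
  H = (EN − 2FM + GL) / (2(EG − F²)) = 0.
At (u, v) = (4, pi/6): H = 0.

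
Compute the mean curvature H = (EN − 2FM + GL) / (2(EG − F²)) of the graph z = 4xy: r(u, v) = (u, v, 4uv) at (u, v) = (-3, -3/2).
H = -288*sqrt(181)/32761

With E = 16*v^2 + 1, F = 16*u*v, G = 16*u^2 + 1, L = 0, M = 4/sqrt(16*u^2 + 16*v^2 + 1), N = 0, assemble
  H = (EN − 2FM + GL) / (2(EG − F²)) = -64*u*v/(16*u^2 + 16*v^2 + 1)^(3/2).
At (u, v) = (-3, -3/2): H = -288*sqrt(181)/32761.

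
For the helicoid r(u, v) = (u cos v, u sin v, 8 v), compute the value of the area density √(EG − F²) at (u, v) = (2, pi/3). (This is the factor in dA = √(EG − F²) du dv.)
√(EG − F²)|_{(2, pi/3)} = 2*sqrt(17)

E = 1, F = 0, G = u^2 + 64, so EG − F² = u^2 + 64. Taking the positive square root: √(EG − F²) = sqrt(u^2 + 64). At (u, v) = (2, pi/3): 2*sqrt(17).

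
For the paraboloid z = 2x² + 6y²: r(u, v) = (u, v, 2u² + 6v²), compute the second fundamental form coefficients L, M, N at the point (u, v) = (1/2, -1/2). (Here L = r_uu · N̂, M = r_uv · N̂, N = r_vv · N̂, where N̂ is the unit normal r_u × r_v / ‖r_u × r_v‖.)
L = 4*sqrt(41)/41;  M = 0;  N = 12*sqrt(41)/41

Compute the unit normal N̂(u, v) = (-4*u/sqrt(16*u^2 + 144*v^2 + 1), -12*v/sqrt(16*u^2 + 144*v^2 + 1), 1/sqrt(16*u^2 + 144*v^2 + 1)), and the second partials r_uu, r_uv, r_vv. Take dot products:
  L(u, v) = r_uu · N̂ = 4/sqrt(16*u^2 + 144*v^2 + 1),
  M(u, v) = r_uv · N̂ = 0,
  N(u, v) = r_vv · N̂ = 12/sqrt(16*u^2 + 144*v^2 + 1).
Evaluating at (u, v) = (1/2, -1/2):
  L = 4*sqrt(41)/41, M = 0, N = 12*sqrt(41)/41.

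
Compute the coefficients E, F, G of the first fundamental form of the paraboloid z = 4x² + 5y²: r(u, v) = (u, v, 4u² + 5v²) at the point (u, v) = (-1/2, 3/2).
E = 17;  F = -60;  G = 226

Partials: r_u = (1, 0, 8*u), r_v = (0, 1, 10*v). As functions of (u, v):
  E = r_u · r_u = 64*u^2 + 1,
  F = r_u · r_v = 80*u*v,
  G = r_v · r_v = 100*v^2 + 1.
Evaluating at (u, v) = (-1/2, 3/2): E = 17, F = -60, G = 226.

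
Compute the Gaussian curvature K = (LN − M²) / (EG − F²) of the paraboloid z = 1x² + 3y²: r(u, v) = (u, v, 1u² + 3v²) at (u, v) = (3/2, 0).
K = 3/25

Coefficients of the first fundamental form: E = 4*u^2 + 1, F = 12*u*v, G = 36*v^2 + 1.
Coefficients of the second fundamental form: L = 2/sqrt(4*u^2 + 36*v^2 + 1), M = 0, N = 6/sqrt(4*u^2 + 36*v^2 + 1).
Assemble K = (LN − M²)/(EG − F²) = 12/(16*u^4 + 288*u^2*v^2 + 8*u^2 + 1296*v^4 + 72*v^2 + 1). At (u, v) = (3/2, 0): K = 3/25.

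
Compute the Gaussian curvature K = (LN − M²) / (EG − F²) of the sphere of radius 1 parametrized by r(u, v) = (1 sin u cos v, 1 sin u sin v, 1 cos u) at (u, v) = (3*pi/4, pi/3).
K = 1

Coefficients of the first fundamental form: E = 1, F = 0, G = sin(u)^2.
Coefficients of the second fundamental form: L = -sin(u)/Abs(sin(u)), M = 0, N = -sin(u)^3/Abs(sin(u)).
Assemble K = (LN − M²)/(EG − F²) = 1. At (u, v) = (3*pi/4, pi/3): K = 1.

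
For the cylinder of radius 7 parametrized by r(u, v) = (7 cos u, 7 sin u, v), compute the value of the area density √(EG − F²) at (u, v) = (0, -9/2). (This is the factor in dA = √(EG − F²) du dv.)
√(EG − F²)|_{(0, -9/2)} = 7

E = 49, F = 0, G = 1, so EG − F² = 49. Taking the positive square root: √(EG − F²) = 7. At (u, v) = (0, -9/2): 7.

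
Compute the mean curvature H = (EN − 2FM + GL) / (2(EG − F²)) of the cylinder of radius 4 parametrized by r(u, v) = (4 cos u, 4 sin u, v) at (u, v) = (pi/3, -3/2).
H = -1/8

With E = 16, F = 0, G = 1, L = -4, M = 0, N = 0, assemble
  H = (EN − 2FM + GL) / (2(EG − F²)) = -1/8.
At (u, v) = (pi/3, -3/2): H = -1/8.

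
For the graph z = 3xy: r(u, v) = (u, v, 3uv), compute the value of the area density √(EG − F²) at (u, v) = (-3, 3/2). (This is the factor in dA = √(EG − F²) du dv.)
√(EG − F²)|_{(-3, 3/2)} = sqrt(409)/2

E = 9*v^2 + 1, F = 9*u*v, G = 9*u^2 + 1, so EG − F² = 9*u^2 + 9*v^2 + 1. Taking the positive square root: √(EG − F²) = sqrt(9*u^2 + 9*v^2 + 1). At (u, v) = (-3, 3/2): sqrt(409)/2.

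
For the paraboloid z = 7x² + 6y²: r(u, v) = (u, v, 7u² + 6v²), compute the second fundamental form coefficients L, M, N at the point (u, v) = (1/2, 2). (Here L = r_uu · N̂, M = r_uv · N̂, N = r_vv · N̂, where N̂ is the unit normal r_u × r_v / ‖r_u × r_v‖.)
L = 7*sqrt(626)/313;  M = 0;  N = 6*sqrt(626)/313

Compute the unit normal N̂(u, v) = (-14*u/sqrt(196*u^2 + 144*v^2 + 1), -12*v/sqrt(196*u^2 + 144*v^2 + 1), 1/sqrt(196*u^2 + 144*v^2 + 1)), and the second partials r_uu, r_uv, r_vv. Take dot products:
  L(u, v) = r_uu · N̂ = 14/sqrt(196*u^2 + 144*v^2 + 1),
  M(u, v) = r_uv · N̂ = 0,
  N(u, v) = r_vv · N̂ = 12/sqrt(196*u^2 + 144*v^2 + 1).
Evaluating at (u, v) = (1/2, 2):
  L = 7*sqrt(626)/313, M = 0, N = 6*sqrt(626)/313.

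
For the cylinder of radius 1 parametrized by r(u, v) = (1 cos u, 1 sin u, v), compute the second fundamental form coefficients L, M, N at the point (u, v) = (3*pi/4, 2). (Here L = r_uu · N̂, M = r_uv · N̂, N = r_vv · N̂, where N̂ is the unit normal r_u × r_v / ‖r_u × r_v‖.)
L = -1;  M = 0;  N = 0

Compute the unit normal N̂(u, v) = (cos(u), sin(u), 0), and the second partials r_uu, r_uv, r_vv. Take dot products:
  L(u, v) = r_uu · N̂ = -1,
  M(u, v) = r_uv · N̂ = 0,
  N(u, v) = r_vv · N̂ = 0.
Evaluating at (u, v) = (3*pi/4, 2):
  L = -1, M = 0, N = 0.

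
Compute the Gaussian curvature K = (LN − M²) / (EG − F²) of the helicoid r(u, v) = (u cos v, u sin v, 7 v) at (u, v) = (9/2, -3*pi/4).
K = -784/76729

Coefficients of the first fundamental form: E = 1, F = 0, G = u^2 + 49.
Coefficients of the second fundamental form: L = 0, M = -7/sqrt(u^2 + 49), N = 0.
Assemble K = (LN − M²)/(EG − F²) = -49/(u^2 + 49)^2. At (u, v) = (9/2, -3*pi/4): K = -784/76729.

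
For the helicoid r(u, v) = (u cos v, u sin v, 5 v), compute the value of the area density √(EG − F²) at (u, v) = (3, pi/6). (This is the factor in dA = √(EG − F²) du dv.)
√(EG − F²)|_{(3, pi/6)} = sqrt(34)

E = 1, F = 0, G = u^2 + 25, so EG − F² = u^2 + 25. Taking the positive square root: √(EG − F²) = sqrt(u^2 + 25). At (u, v) = (3, pi/6): sqrt(34).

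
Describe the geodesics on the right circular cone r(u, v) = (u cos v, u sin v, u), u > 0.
The cone is flat away from the apex (K = 0). Slitting along a generator and unrolling gives an isometry to a sector of the plane; geodesics are the pre-images of straight lines in that sector. In particular, generators (v = const) are geodesics, and generic geodesics spiral from a minimum-distance point before returning to infinity.

For this cone, E = 2, F = 0, G = u², so EG − F² = 2u² > 0 (u > 0), and direct computation gives K = 0 away from the apex. Flatness lets us unroll the cone along a generator into a planar sector of angle 2π/√2 = π√2 ≈ 4.44 rad; geodesics on the cone are exactly the curves that develop to straight lines in this sector. Generators (v = const) develop to rays through the sector's vertex and are geodesics; the circles u = const develop to circular arcs and are not geodesics.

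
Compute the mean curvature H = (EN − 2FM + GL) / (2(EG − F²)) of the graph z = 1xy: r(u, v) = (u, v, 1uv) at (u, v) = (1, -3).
H = 3*sqrt(11)/121

With E = v^2 + 1, F = u*v, G = u^2 + 1, L = 0, M = 1/sqrt(u^2 + v^2 + 1), N = 0, assemble
  H = (EN − 2FM + GL) / (2(EG − F²)) = -u*v/(u^2 + v^2 + 1)^(3/2).
At (u, v) = (1, -3): H = 3*sqrt(11)/121.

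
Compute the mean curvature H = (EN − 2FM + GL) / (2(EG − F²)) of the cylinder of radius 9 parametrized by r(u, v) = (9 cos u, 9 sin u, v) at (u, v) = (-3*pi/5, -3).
H = -1/18

With E = 81, F = 0, G = 1, L = -9, M = 0, N = 0, assemble
  H = (EN − 2FM + GL) / (2(EG − F²)) = -1/18.
At (u, v) = (-3*pi/5, -3): H = -1/18.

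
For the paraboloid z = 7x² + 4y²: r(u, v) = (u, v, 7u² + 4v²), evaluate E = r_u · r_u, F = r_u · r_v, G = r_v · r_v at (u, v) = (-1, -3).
E = 197;  F = 336;  G = 577

Partials: r_u = (1, 0, 14*u), r_v = (0, 1, 8*v). As functions of (u, v):
  E = r_u · r_u = 196*u^2 + 1,
  F = r_u · r_v = 112*u*v,
  G = r_v · r_v = 64*v^2 + 1.
Evaluating at (u, v) = (-1, -3): E = 197, F = 336, G = 577.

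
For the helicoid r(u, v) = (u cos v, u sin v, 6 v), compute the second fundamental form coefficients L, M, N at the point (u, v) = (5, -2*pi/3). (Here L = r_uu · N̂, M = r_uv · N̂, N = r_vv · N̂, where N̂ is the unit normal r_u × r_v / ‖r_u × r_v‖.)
L = 0;  M = -6*sqrt(61)/61;  N = 0

Compute the unit normal N̂(u, v) = (6*sin(v)/sqrt(u^2 + 36), -6*cos(v)/sqrt(u^2 + 36), u/sqrt(u^2 + 36)), and the second partials r_uu, r_uv, r_vv. Take dot products:
  L(u, v) = r_uu · N̂ = 0,
  M(u, v) = r_uv · N̂ = -6/sqrt(u^2 + 36),
  N(u, v) = r_vv · N̂ = 0.
Evaluating at (u, v) = (5, -2*pi/3):
  L = 0, M = -6*sqrt(61)/61, N = 0.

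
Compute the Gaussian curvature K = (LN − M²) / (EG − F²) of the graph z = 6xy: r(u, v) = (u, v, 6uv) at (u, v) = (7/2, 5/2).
K = -36/444889

Coefficients of the first fundamental form: E = 36*v^2 + 1, F = 36*u*v, G = 36*u^2 + 1.
Coefficients of the second fundamental form: L = 0, M = 6/sqrt(36*u^2 + 36*v^2 + 1), N = 0.
Assemble K = (LN − M²)/(EG − F²) = -36/(1296*u^4 + 2592*u^2*v^2 + 72*u^2 + 1296*v^4 + 72*v^2 + 1). At (u, v) = (7/2, 5/2): K = -36/444889.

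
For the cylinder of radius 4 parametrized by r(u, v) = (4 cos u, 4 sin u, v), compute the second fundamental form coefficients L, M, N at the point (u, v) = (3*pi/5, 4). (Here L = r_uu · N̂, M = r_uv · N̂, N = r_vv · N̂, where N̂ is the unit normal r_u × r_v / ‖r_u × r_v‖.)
L = -4;  M = 0;  N = 0

Compute the unit normal N̂(u, v) = (cos(u), sin(u), 0), and the second partials r_uu, r_uv, r_vv. Take dot products:
  L(u, v) = r_uu · N̂ = -4,
  M(u, v) = r_uv · N̂ = 0,
  N(u, v) = r_vv · N̂ = 0.
Evaluating at (u, v) = (3*pi/5, 4):
  L = -4, M = 0, N = 0.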